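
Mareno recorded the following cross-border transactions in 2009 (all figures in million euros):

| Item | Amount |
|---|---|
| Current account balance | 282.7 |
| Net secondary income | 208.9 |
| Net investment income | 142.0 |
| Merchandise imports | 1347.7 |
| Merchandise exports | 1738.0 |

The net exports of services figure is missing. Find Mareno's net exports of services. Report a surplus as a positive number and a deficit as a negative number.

Current account = goods balance + services balance + net primary income + net secondary income
Sum of the known components = 741.2
Net exports of services = CA - (known components) = 282.7 - 741.2 = -458.5

-458.5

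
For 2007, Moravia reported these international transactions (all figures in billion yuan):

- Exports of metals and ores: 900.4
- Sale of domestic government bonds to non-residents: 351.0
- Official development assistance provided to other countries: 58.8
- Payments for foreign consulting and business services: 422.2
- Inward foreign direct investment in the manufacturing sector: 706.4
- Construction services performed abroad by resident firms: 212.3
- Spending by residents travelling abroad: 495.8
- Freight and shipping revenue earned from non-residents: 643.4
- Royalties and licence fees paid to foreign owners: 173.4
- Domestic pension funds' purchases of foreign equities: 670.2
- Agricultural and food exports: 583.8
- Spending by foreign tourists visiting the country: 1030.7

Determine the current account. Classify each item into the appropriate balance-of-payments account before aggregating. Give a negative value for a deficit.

Goods: 900.4 + 583.8 = 1484.2
Services: 212.3 + 643.4 + 1030.7 - 495.8 - 422.2 - 173.4 = 795.0
Secondary income: -58.8
Current account = 1484.2 + 795.0 + (-58.8) = 2220.4
(Excluded from the current account — financial account: sale of domestic government bonds to non-residents 351.0, inward foreign direct investment in the manufacturing sector 706.4, domestic pension funds' purchases of foreign equities 670.2.)

2220.4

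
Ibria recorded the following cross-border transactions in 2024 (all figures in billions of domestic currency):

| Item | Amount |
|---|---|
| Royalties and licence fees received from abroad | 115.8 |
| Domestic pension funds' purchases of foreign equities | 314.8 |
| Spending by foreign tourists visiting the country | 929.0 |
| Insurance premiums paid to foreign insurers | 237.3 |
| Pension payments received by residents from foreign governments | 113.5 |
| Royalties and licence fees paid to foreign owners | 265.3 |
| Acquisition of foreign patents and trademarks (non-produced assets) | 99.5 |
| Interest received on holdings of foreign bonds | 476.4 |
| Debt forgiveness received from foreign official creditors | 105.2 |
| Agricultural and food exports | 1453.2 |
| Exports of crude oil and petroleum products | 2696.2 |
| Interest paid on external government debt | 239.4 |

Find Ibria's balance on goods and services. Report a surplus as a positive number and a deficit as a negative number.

4691.6

Goods: 2696.2 + 1453.2 = 4149.4
Services: 115.8 - 237.3 + 929.0 - 265.3 = 542.2
Trade balance = 4149.4 + 542.2 = 4691.6
(Excluded from the trade balance — financial account: domestic pension funds' purchases of foreign equities 314.8; secondary income: pension payments received by residents from foreign governments 113.5; capital account: acquisition of foreign patents and trademarks (non-produced assets) 99.5, debt forgiveness received from foreign official creditors 105.2; primary income: interest received on holdings of foreign bonds 476.4, interest paid on external government debt 239.4.)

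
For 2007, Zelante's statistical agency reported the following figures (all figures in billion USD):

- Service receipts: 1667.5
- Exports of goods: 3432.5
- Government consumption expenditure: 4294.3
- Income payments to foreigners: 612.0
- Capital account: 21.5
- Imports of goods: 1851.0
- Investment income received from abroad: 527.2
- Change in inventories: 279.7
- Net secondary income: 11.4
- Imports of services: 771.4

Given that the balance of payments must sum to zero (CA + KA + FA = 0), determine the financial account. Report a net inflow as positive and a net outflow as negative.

-2425.7

Goods balance = 3432.5 - 1851.0 = 1581.5
Services balance = 1667.5 - 771.4 = 896.1
Trade balance (goods + services) = 1581.5 + 896.1 = 2477.6
Net primary income = 527.2 - 612.0 = -84.8
Net secondary income = 11.4
Current account = 2477.6 + (-84.8) + 11.4 = 2404.2
Financial account = -(2404.2 + 21.5) = -2425.7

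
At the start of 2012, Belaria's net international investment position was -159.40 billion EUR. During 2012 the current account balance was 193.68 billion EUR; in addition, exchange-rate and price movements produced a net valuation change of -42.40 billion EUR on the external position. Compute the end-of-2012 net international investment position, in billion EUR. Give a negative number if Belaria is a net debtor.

Change in NIIP = current account + net valuation change = 193.68 + (-42.40) = 151.28
End-of-year NIIP = -159.40 + 151.28 = -8.12

-8.12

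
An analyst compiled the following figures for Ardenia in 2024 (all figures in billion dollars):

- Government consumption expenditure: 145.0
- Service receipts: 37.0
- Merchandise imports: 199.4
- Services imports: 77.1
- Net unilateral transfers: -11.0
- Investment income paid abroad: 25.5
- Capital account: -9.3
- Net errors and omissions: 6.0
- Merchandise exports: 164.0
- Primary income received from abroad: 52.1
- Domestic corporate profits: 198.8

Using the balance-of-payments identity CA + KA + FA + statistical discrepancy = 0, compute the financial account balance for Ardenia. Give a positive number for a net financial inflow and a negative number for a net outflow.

Goods balance = 164.0 - 199.4 = -35.4
Services balance = 37.0 - 77.1 = -40.1
Trade balance (goods + services) = -35.4 + (-40.1) = -75.5
Net primary income = 52.1 - 25.5 = 26.6
Net secondary income = -11.0
Current account = -75.5 + 26.6 + (-11.0) = -59.9
Financial account = -(-59.9 + (-9.3) + 6.0) = 63.2

63.2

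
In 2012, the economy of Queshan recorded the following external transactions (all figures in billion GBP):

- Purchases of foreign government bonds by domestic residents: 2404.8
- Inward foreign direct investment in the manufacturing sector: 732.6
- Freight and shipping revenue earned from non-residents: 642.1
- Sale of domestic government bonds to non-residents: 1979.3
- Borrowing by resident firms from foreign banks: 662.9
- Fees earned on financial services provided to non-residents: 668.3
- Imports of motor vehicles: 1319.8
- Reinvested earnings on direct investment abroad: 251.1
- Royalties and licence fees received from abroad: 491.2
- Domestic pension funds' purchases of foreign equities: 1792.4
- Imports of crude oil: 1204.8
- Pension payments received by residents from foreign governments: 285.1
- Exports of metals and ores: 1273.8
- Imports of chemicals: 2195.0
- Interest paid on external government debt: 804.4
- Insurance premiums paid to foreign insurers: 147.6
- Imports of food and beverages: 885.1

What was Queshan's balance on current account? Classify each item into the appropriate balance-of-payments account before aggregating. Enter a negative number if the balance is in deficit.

-2945.1

Goods: -1319.8 - 1204.8 - 885.1 - 2195.0 + 1273.8 = -4330.9
Services: 642.1 + 491.2 - 147.6 + 668.3 = 1654.0
Primary income: 251.1 - 804.4 = -553.3
Secondary income: 285.1
Current account = (-4330.9) + 1654.0 + (-553.3) + 285.1 = -2945.1
(Excluded from the current account — financial account: purchases of foreign government bonds by domestic residents 2404.8, inward foreign direct investment in the manufacturing sector 732.6, sale of domestic government bonds to non-residents 1979.3, borrowing by resident firms from foreign banks 662.9, domestic pension funds' purchases of foreign equities 1792.4.)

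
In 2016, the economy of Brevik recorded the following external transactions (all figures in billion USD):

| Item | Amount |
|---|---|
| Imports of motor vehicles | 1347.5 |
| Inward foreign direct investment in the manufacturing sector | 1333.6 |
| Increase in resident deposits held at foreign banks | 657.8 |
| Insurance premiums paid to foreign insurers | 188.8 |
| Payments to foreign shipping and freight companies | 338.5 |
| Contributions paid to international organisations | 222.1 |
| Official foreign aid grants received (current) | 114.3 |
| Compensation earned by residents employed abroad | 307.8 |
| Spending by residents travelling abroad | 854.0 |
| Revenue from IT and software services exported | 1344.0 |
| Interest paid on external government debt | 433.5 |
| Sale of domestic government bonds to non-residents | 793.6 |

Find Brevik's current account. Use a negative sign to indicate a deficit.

Goods: -1347.5
Services: -188.8 - 854.0 - 338.5 + 1344.0 = -37.3
Primary income: -433.5 + 307.8 = -125.7
Secondary income: -222.1 + 114.3 = -107.8
Current account = (-1347.5) + (-37.3) + (-125.7) + (-107.8) = -1618.3
(Excluded from the current account — financial account: inward foreign direct investment in the manufacturing sector 1333.6, increase in resident deposits held at foreign banks 657.8, sale of domestic government bonds to non-residents 793.6.)

-1618.3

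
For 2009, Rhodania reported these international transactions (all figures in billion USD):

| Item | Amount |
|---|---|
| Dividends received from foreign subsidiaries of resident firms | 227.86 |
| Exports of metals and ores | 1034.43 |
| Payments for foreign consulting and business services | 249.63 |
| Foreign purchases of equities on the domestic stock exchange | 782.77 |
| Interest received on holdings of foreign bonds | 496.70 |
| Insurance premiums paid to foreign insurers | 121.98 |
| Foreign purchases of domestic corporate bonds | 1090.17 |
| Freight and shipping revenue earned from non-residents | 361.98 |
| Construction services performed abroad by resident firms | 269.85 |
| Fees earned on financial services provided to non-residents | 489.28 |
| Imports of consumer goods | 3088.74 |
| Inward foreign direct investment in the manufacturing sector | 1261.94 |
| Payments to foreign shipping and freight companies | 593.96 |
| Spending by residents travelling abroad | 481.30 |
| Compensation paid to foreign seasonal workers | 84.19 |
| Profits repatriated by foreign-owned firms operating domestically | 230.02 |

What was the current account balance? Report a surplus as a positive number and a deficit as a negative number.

-1969.72

Goods: -3088.74 + 1034.43 = -2054.31
Services: 361.98 + 269.85 - 121.98 - 593.96 - 249.63 + 489.28 - 481.30 = -325.76
Primary income: -84.19 - 230.02 + 496.70 + 227.86 = 410.35
Current account = (-2054.31) + (-325.76) + 410.35 = -1969.72
(Excluded from the current account — financial account: foreign purchases of equities on the domestic stock exchange 782.77, foreign purchases of domestic corporate bonds 1090.17, inward foreign direct investment in the manufacturing sector 1261.94.)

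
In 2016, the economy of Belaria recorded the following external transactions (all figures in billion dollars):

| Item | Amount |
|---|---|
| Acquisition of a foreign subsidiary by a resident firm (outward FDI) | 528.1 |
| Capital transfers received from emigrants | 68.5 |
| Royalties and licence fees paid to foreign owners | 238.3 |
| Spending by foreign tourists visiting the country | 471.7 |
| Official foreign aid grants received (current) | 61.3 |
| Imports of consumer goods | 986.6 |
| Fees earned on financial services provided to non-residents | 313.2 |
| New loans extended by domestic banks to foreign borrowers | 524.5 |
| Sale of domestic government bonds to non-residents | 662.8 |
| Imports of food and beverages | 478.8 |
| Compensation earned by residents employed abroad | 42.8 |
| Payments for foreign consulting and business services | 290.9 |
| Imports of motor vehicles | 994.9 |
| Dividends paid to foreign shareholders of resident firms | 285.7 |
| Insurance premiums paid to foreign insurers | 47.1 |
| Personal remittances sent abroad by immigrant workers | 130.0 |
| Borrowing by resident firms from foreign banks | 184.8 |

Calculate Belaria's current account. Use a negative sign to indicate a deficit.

-2563.3

Goods: -478.8 - 986.6 - 994.9 = -2460.3
Services: -47.1 + 313.2 + 471.7 - 290.9 - 238.3 = 208.6
Primary income: -285.7 + 42.8 = -242.9
Secondary income: -130.0 + 61.3 = -68.7
Current account = (-2460.3) + 208.6 + (-242.9) + (-68.7) = -2563.3
(Excluded from the current account — financial account: acquisition of a foreign subsidiary by a resident firm (outward FDI) 528.1, new loans extended by domestic banks to foreign borrowers 524.5, sale of domestic government bonds to non-residents 662.8, borrowing by resident firms from foreign banks 184.8; capital account: capital transfers received from emigrants 68.5.)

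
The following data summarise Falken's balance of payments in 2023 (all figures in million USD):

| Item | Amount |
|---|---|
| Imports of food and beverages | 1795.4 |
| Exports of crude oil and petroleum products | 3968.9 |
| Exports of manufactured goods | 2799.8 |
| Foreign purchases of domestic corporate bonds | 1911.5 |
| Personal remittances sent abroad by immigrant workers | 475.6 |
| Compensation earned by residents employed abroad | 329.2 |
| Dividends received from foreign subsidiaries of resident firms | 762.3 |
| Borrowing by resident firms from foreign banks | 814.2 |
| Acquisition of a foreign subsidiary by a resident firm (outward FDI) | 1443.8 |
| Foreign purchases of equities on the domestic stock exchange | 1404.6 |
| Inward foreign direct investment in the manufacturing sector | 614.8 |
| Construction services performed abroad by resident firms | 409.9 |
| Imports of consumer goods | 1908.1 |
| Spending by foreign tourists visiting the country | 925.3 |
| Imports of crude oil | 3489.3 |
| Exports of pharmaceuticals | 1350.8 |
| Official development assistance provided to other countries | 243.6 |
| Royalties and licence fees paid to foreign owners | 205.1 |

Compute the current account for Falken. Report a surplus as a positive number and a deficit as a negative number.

2429.1

Goods: 3968.9 - 1795.4 + 2799.8 - 3489.3 - 1908.1 + 1350.8 = 926.7
Services: 925.3 - 205.1 + 409.9 = 1130.1
Primary income: 329.2 + 762.3 = 1091.5
Secondary income: -243.6 - 475.6 = -719.2
Current account = 926.7 + 1130.1 + 1091.5 + (-719.2) = 2429.1
(Excluded from the current account — financial account: foreign purchases of domestic corporate bonds 1911.5, borrowing by resident firms from foreign banks 814.2, acquisition of a foreign subsidiary by a resident firm (outward FDI) 1443.8, foreign purchases of equities on the domestic stock exchange 1404.6, inward foreign direct investment in the manufacturing sector 614.8.)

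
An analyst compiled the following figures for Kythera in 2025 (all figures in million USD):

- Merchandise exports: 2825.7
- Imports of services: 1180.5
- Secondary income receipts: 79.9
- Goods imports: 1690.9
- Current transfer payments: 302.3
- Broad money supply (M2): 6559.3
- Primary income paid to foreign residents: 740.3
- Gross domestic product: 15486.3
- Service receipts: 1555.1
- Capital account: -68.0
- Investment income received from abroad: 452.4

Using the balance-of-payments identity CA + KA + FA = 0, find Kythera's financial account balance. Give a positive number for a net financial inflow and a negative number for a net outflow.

Goods balance = 2825.7 - 1690.9 = 1134.8
Services balance = 1555.1 - 1180.5 = 374.6
Trade balance (goods + services) = 1134.8 + 374.6 = 1509.4
Net primary income = 452.4 - 740.3 = -287.9
Net secondary income = 79.9 - 302.3 = -222.4
Current account = 1509.4 + (-287.9) + (-222.4) = 999.1
Financial account = -(999.1 + (-68.0)) = -931.1

-931.1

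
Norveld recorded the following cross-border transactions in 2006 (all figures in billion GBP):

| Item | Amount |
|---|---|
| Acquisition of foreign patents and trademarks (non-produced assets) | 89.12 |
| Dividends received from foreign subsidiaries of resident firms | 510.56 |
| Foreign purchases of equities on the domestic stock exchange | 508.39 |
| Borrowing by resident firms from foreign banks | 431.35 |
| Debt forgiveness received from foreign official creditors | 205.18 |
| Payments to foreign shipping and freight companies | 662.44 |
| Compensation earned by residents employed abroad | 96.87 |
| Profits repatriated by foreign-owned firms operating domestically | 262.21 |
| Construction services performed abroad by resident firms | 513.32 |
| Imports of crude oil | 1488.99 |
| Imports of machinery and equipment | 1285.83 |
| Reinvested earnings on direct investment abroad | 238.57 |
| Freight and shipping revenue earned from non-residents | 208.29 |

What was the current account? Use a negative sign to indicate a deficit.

-2131.86

Goods: -1488.99 - 1285.83 = -2774.82
Services: -662.44 + 513.32 + 208.29 = 59.17
Primary income: 510.56 - 262.21 + 238.57 + 96.87 = 583.79
Current account = (-2774.82) + 59.17 + 583.79 = -2131.86
(Excluded from the current account — capital account: acquisition of foreign patents and trademarks (non-produced assets) 89.12, debt forgiveness received from foreign official creditors 205.18; financial account: foreign purchases of equities on the domestic stock exchange 508.39, borrowing by resident firms from foreign banks 431.35.)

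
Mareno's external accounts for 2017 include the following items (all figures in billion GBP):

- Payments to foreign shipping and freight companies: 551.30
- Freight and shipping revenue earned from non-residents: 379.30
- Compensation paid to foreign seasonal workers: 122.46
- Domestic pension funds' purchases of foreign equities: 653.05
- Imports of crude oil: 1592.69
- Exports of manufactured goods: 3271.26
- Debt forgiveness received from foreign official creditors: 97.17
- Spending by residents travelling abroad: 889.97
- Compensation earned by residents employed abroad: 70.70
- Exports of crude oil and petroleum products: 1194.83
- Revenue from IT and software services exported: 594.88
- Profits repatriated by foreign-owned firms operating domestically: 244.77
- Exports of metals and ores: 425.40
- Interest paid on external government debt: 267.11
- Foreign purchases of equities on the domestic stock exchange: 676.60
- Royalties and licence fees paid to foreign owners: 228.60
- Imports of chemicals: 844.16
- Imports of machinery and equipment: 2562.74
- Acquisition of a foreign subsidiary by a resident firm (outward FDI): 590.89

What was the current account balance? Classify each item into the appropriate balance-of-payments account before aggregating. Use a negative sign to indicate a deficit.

Goods: 3271.26 - 1592.69 - 844.16 + 1194.83 - 2562.74 + 425.40 = -108.10
Services: -889.97 - 228.60 - 551.30 + 594.88 + 379.30 = -695.69
Primary income: -244.77 - 122.46 + 70.70 - 267.11 = -563.64
Current account = (-108.10) + (-695.69) + (-563.64) = -1367.43
(Excluded from the current account — financial account: domestic pension funds' purchases of foreign equities 653.05, foreign purchases of equities on the domestic stock exchange 676.60, acquisition of a foreign subsidiary by a resident firm (outward FDI) 590.89; capital account: debt forgiveness received from foreign official creditors 97.17.)

-1367.43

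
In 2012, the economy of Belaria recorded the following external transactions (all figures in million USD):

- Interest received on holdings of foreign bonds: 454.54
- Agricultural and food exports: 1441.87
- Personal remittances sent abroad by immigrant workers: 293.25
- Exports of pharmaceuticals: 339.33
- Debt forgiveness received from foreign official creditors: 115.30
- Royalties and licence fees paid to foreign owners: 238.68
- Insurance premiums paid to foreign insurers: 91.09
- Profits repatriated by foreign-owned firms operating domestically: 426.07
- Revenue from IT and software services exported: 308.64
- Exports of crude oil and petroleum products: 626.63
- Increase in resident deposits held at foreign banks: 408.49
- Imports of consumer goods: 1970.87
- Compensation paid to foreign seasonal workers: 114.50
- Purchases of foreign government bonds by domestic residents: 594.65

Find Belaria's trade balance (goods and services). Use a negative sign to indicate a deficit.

Goods: -1970.87 + 339.33 + 626.63 + 1441.87 = 436.96
Services: 308.64 - 91.09 - 238.68 = -21.13
Trade balance = 436.96 + (-21.13) = 415.83
(Excluded from the trade balance — primary income: interest received on holdings of foreign bonds 454.54, profits repatriated by foreign-owned firms operating domestically 426.07, compensation paid to foreign seasonal workers 114.50; secondary income: personal remittances sent abroad by immigrant workers 293.25; capital account: debt forgiveness received from foreign official creditors 115.30; financial account: increase in resident deposits held at foreign banks 408.49, purchases of foreign government bonds by domestic residents 594.65.)

415.83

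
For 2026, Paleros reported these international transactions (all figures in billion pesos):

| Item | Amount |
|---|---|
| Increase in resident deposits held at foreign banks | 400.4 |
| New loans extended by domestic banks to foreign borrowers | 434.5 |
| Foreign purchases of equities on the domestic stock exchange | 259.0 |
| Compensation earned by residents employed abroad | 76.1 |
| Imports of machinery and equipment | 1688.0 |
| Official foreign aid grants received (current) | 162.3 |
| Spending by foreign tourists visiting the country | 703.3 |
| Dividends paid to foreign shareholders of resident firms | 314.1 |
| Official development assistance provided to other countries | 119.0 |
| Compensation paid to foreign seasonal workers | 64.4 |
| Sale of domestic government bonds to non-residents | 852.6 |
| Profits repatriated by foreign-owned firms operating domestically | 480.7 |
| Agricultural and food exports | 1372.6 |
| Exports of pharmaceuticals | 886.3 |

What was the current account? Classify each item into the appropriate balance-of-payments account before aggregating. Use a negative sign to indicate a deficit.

534.4

Goods: 886.3 - 1688.0 + 1372.6 = 570.9
Services: 703.3
Primary income: 76.1 - 480.7 - 64.4 - 314.1 = -783.1
Secondary income: 162.3 - 119.0 = 43.3
Current account = 570.9 + 703.3 + (-783.1) + 43.3 = 534.4
(Excluded from the current account — financial account: increase in resident deposits held at foreign banks 400.4, new loans extended by domestic banks to foreign borrowers 434.5, foreign purchases of equities on the domestic stock exchange 259.0, sale of domestic government bonds to non-residents 852.6.)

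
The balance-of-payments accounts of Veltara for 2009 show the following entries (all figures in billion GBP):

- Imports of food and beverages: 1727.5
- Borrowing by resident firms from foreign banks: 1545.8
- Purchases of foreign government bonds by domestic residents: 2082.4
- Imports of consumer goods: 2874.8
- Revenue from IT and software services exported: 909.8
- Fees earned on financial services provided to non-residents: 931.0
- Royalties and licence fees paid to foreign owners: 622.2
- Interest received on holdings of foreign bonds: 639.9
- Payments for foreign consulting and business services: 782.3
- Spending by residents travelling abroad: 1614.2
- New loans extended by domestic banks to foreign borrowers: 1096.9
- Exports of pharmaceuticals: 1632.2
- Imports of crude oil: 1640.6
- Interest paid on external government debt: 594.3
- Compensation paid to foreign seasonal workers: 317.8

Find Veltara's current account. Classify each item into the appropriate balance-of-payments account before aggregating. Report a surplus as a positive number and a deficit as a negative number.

Goods: -2874.8 + 1632.2 - 1640.6 - 1727.5 = -4610.7
Services: 909.8 + 931.0 - 622.2 - 1614.2 - 782.3 = -1177.9
Primary income: 639.9 - 594.3 - 317.8 = -272.2
Current account = (-4610.7) + (-1177.9) + (-272.2) = -6060.8
(Excluded from the current account — financial account: borrowing by resident firms from foreign banks 1545.8, purchases of foreign government bonds by domestic residents 2082.4, new loans extended by domestic banks to foreign borrowers 1096.9.)

-6060.8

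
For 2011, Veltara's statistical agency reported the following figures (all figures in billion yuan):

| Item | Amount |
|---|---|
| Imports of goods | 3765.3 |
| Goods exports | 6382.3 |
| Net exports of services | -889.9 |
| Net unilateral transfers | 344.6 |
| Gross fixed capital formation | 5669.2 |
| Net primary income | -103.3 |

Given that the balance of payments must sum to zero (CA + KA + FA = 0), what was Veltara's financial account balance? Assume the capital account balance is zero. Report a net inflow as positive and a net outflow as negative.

-1968.4

Goods balance = 6382.3 - 3765.3 = 2617.0
Services balance = -889.9
Trade balance (goods + services) = 2617.0 + (-889.9) = 1727.1
Net primary income = -103.3
Net secondary income = 344.6
Current account = 1727.1 + (-103.3) + 344.6 = 1968.4
Financial account = -(1968.4) = -1968.4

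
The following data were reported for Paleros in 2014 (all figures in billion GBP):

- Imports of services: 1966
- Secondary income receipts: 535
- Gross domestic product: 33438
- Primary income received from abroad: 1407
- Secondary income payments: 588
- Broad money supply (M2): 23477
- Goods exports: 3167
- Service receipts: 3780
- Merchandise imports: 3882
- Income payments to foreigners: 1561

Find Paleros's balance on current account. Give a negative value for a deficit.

Goods balance = 3167 - 3882 = -715
Services balance = 3780 - 1966 = 1814
Trade balance (goods + services) = -715 + 1814 = 1099
Net primary income = 1407 - 1561 = -154
Net secondary income = 535 - 588 = -53
Current account = 1099 + (-154) + (-53) = 892

892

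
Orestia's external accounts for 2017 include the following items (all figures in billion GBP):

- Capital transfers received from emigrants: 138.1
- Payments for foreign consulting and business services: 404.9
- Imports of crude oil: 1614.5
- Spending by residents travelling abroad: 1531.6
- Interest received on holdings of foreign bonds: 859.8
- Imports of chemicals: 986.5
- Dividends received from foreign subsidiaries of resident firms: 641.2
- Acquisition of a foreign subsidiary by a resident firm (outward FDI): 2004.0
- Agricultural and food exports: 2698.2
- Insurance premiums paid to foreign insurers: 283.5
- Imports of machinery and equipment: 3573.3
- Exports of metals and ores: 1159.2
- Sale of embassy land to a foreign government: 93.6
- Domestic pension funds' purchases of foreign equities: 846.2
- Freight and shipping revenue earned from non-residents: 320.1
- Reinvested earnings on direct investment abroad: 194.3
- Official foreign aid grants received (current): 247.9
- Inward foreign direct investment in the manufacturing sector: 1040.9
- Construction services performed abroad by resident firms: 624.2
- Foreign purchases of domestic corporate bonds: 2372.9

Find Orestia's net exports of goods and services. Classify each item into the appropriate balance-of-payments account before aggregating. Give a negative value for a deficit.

Goods: -3573.3 - 1614.5 + 2698.2 + 1159.2 - 986.5 = -2316.9
Services: -283.5 + 320.1 - 1531.6 - 404.9 + 624.2 = -1275.7
Trade balance = -2316.9 + (-1275.7) = -3592.6
(Excluded from the trade balance — capital account: capital transfers received from emigrants 138.1, sale of embassy land to a foreign government 93.6; primary income: interest received on holdings of foreign bonds 859.8, dividends received from foreign subsidiaries of resident firms 641.2, reinvested earnings on direct investment abroad 194.3; financial account: acquisition of a foreign subsidiary by a resident firm (outward FDI) 2004.0, domestic pension funds' purchases of foreign equities 846.2, inward foreign direct investment in the manufacturing sector 1040.9, foreign purchases of domestic corporate bonds 2372.9; secondary income: official foreign aid grants received (current) 247.9.)

-3592.6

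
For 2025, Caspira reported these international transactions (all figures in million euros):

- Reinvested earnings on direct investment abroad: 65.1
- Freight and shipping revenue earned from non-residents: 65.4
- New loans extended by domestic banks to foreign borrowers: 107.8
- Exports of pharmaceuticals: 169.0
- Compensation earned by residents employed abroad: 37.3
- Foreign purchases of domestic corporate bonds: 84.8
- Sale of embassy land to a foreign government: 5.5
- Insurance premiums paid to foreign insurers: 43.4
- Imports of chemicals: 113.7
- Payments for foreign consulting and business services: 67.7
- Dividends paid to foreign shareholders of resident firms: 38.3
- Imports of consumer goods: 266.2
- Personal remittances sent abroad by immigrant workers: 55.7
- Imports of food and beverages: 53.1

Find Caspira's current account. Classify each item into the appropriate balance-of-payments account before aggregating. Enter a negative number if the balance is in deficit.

Goods: -266.2 - 53.1 + 169.0 - 113.7 = -264.0
Services: -67.7 + 65.4 - 43.4 = -45.7
Primary income: 37.3 - 38.3 + 65.1 = 64.1
Secondary income: -55.7
Current account = (-264.0) + (-45.7) + 64.1 + (-55.7) = -301.3
(Excluded from the current account — financial account: new loans extended by domestic banks to foreign borrowers 107.8, foreign purchases of domestic corporate bonds 84.8; capital account: sale of embassy land to a foreign government 5.5.)

-301.3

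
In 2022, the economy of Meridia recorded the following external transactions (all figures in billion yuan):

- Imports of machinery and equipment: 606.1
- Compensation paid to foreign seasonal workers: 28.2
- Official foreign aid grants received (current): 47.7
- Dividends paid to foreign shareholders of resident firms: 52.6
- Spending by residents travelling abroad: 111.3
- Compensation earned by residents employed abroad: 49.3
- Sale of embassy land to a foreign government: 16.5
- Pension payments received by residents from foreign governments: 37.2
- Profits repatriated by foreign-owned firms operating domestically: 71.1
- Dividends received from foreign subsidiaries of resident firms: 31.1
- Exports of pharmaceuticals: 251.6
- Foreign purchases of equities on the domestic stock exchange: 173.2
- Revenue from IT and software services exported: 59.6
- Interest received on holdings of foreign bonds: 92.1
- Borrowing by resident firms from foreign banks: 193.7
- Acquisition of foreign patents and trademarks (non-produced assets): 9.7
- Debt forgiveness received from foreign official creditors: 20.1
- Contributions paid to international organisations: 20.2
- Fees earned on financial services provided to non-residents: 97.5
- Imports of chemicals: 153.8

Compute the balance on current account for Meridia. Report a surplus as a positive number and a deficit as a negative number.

Goods: -153.8 - 606.1 + 251.6 = -508.3
Services: -111.3 + 97.5 + 59.6 = 45.8
Primary income: -52.6 + 49.3 - 71.1 - 28.2 + 92.1 + 31.1 = 20.6
Secondary income: 37.2 - 20.2 + 47.7 = 64.7
Current account = (-508.3) + 45.8 + 20.6 + 64.7 = -377.2
(Excluded from the current account — capital account: sale of embassy land to a foreign government 16.5, acquisition of foreign patents and trademarks (non-produced assets) 9.7, debt forgiveness received from foreign official creditors 20.1; financial account: foreign purchases of equities on the domestic stock exchange 173.2, borrowing by resident firms from foreign banks 193.7.)

-377.2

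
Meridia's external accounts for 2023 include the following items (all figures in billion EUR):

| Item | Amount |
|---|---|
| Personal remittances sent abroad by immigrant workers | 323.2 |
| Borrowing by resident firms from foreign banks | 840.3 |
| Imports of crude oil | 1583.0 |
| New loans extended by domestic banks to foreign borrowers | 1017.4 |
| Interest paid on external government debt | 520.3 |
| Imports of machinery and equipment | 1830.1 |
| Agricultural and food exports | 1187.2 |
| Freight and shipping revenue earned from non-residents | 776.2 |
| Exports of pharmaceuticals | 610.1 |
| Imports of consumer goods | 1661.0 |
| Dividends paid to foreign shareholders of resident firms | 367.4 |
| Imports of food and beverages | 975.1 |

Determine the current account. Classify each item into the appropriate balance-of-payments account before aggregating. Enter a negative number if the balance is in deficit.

Goods: -1661.0 + 610.1 + 1187.2 - 1830.1 - 975.1 - 1583.0 = -4251.9
Services: 776.2
Primary income: -520.3 - 367.4 = -887.7
Secondary income: -323.2
Current account = (-4251.9) + 776.2 + (-887.7) + (-323.2) = -4686.6
(Excluded from the current account — financial account: borrowing by resident firms from foreign banks 840.3, new loans extended by domestic banks to foreign borrowers 1017.4.)

-4686.6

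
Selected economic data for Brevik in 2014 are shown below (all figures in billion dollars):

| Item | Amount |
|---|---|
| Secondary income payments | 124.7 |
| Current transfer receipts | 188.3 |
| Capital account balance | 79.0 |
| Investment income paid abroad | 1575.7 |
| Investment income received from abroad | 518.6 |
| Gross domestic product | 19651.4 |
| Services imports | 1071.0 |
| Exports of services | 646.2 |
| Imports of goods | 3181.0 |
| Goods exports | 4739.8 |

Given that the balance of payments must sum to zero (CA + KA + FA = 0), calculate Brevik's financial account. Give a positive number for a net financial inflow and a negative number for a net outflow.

-219.5

Goods balance = 4739.8 - 3181.0 = 1558.8
Services balance = 646.2 - 1071.0 = -424.8
Trade balance (goods + services) = 1558.8 + (-424.8) = 1134.0
Net primary income = 518.6 - 1575.7 = -1057.1
Net secondary income = 188.3 - 124.7 = 63.6
Current account = 1134.0 + (-1057.1) + 63.6 = 140.5
Financial account = -(140.5 + 79.0) = -219.5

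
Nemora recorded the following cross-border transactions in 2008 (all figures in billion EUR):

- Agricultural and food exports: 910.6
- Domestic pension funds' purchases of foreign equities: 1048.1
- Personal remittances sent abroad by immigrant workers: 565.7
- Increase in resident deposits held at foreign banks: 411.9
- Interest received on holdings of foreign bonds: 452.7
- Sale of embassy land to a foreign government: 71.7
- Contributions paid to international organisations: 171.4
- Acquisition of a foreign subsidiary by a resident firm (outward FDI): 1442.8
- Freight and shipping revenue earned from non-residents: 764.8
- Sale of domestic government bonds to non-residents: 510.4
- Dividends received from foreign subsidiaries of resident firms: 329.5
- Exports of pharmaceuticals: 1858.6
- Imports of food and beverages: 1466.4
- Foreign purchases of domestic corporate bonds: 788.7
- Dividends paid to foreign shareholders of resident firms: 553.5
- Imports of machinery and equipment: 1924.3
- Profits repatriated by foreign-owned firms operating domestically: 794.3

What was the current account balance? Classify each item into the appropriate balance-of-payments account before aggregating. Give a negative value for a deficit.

-1159.4

Goods: 910.6 - 1924.3 - 1466.4 + 1858.6 = -621.5
Services: 764.8
Primary income: 329.5 - 553.5 - 794.3 + 452.7 = -565.6
Secondary income: -171.4 - 565.7 = -737.1
Current account = (-621.5) + 764.8 + (-565.6) + (-737.1) = -1159.4
(Excluded from the current account — financial account: domestic pension funds' purchases of foreign equities 1048.1, increase in resident deposits held at foreign banks 411.9, acquisition of a foreign subsidiary by a resident firm (outward FDI) 1442.8, sale of domestic government bonds to non-residents 510.4, foreign purchases of domestic corporate bonds 788.7; capital account: sale of embassy land to a foreign government 71.7.)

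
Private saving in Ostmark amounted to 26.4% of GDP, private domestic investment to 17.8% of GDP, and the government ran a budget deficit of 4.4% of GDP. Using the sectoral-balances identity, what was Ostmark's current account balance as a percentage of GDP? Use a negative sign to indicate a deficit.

4.2

By the sectoral-balances identity, CA = (S_private - I) + (T - G).
Private balance = 26.4 - 17.8 = 8.6
Government balance (T - G) = -4.4
CA = 8.6 + (-4.4) = 4.2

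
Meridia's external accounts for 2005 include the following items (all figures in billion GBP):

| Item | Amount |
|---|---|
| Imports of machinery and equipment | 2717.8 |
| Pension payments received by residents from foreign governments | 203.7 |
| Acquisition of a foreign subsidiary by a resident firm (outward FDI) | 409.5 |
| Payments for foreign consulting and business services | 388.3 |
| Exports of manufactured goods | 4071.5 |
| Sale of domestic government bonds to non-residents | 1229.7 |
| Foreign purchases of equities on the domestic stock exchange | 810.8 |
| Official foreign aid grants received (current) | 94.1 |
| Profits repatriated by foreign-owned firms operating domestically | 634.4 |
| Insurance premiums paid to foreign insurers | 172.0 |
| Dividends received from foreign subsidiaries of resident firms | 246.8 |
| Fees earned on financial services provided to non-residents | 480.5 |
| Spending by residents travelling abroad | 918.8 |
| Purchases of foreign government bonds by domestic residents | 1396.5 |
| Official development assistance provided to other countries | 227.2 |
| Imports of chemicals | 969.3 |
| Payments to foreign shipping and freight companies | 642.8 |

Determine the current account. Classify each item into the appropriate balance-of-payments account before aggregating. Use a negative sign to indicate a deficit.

-1574.0

Goods: -2717.8 - 969.3 + 4071.5 = 384.4
Services: -642.8 - 918.8 + 480.5 - 388.3 - 172.0 = -1641.4
Primary income: -634.4 + 246.8 = -387.6
Secondary income: 94.1 - 227.2 + 203.7 = 70.6
Current account = 384.4 + (-1641.4) + (-387.6) + 70.6 = -1574.0
(Excluded from the current account — financial account: acquisition of a foreign subsidiary by a resident firm (outward FDI) 409.5, sale of domestic government bonds to non-residents 1229.7, foreign purchases of equities on the domestic stock exchange 810.8, purchases of foreign government bonds by domestic residents 1396.5.)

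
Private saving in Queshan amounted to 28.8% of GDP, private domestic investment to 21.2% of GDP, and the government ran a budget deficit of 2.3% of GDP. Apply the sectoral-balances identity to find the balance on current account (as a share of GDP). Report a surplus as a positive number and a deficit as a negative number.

By the sectoral-balances identity, CA = (S_private - I) + (T - G).
Private balance = 28.8 - 21.2 = 7.6
Government balance (T - G) = -2.3
CA = 7.6 + (-2.3) = 5.3

5.3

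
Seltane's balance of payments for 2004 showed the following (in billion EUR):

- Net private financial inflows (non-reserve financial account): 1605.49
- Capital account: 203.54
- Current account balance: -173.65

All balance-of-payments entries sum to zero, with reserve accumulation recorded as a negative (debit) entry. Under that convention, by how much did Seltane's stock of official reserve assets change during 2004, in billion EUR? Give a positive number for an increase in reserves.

1635.38

Official reserve transactions balance = -((-173.65) + 203.54 + 1605.49) = -1635.38
An accumulation of reserves is recorded as a debit (negative entry), so the change in the stock of reserves is the negative of that balance.
Change in official reserves = -(-1635.38) = 1635.38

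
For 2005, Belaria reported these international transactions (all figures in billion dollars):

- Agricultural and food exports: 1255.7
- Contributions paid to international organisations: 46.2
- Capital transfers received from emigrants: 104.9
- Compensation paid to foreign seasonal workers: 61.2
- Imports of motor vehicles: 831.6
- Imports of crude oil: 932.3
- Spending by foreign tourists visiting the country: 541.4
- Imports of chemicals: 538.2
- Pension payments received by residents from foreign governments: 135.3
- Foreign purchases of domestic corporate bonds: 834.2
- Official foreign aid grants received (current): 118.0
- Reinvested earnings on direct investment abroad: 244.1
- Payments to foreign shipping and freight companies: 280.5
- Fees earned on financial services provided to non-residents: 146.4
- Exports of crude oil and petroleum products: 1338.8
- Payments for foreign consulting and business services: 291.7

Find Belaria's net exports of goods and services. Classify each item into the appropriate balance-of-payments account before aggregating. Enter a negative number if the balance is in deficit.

408.0

Goods: 1255.7 - 538.2 - 932.3 - 831.6 + 1338.8 = 292.4
Services: 541.4 - 280.5 + 146.4 - 291.7 = 115.6
Trade balance = 292.4 + 115.6 = 408.0
(Excluded from the trade balance — secondary income: contributions paid to international organisations 46.2, pension payments received by residents from foreign governments 135.3, official foreign aid grants received (current) 118.0; capital account: capital transfers received from emigrants 104.9; primary income: compensation paid to foreign seasonal workers 61.2, reinvested earnings on direct investment abroad 244.1; financial account: foreign purchases of domestic corporate bonds 834.2.)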